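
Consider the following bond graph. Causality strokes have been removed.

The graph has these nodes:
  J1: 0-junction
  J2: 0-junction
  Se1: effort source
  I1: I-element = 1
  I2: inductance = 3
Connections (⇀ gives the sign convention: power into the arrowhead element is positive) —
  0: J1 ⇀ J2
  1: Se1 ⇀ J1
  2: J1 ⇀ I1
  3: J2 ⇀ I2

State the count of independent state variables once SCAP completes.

2  (I1, I2 all integral)

#1 →J1  (Se1 (Se) sets effort on bond)
#0 →J2  (J1 effort already set via bond 1)
#2 →I1  (common-e at J1 fixed by 1)
#3 →I2  (common-e at J2 fixed by 0)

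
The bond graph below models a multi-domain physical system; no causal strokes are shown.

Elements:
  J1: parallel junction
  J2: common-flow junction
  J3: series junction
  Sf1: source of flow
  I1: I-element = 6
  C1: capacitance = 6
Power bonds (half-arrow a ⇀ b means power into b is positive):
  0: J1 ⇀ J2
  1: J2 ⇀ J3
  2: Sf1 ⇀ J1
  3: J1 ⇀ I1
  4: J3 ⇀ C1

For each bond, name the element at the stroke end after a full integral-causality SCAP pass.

b0 stroke at J1
b1 stroke at J2
b2 stroke at Sf1
b3 stroke at I1
b4 stroke at J3

bond 2 stroke→Sf1  (source Sf1 imposes f)
bond 3 stroke→I1  (I1 integral (f out))
bond 0 stroke→J1  (only one effort-in slot at J1)
bond 1 stroke→J2  (J2 flow already set via bond 0)
bond 4 stroke→J3  (1-jn J3 has f-setter on 1)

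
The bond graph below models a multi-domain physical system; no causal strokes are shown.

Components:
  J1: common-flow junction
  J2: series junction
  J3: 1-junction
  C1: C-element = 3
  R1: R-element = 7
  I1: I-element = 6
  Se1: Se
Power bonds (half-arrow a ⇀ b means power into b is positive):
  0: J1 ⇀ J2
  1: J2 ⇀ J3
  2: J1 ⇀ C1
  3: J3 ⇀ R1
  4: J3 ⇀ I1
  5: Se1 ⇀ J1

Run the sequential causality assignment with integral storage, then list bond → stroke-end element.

bond 5 stroke at J1  (Se1 fixes effort; stroke away)
bond 2 stroke at J1  (C1 outputs effort q/C1)
bond 0 stroke at J2  (J1: last free bond brings flow in)
bond 1 stroke at J3  (closing 1-jn rule on J2)
bond 4 stroke at I1  (prefer integral on I1)
bond 3 stroke at J3  (J3 flow already set via bond 4)

β0 →J2
β1 →J3
β2 →J1
β3 →J3
β4 →I1
β5 →J1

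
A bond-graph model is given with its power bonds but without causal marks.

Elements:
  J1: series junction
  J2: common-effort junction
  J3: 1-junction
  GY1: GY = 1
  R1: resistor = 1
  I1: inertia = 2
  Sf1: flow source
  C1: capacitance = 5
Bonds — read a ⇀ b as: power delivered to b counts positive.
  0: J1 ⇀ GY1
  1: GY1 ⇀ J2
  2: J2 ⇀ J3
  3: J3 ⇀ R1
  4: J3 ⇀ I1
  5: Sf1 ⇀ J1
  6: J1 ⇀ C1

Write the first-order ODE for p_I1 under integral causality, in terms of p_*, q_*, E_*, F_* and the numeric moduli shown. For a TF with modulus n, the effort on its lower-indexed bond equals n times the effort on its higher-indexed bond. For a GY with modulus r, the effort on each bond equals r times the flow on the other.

bond 5 |Sf1  (Sf1 fixes flow; stroke at Sf1)
bond 0 |J1  (J1 flow already set via bond 5)
bond 6 |J1  (common-f at J1 fixed by 5)
bond 1 |J2  (GY1 both-in/both-out from 0)
bond 2 |J3  (0-jn J2 has e-setter on 1)
bond 4 |I1  (prefer integral on I1)
bond 3 |J3  (J3 flow already set via bond 4)

dp_I1/dt = F_Sf1 - p_I1/2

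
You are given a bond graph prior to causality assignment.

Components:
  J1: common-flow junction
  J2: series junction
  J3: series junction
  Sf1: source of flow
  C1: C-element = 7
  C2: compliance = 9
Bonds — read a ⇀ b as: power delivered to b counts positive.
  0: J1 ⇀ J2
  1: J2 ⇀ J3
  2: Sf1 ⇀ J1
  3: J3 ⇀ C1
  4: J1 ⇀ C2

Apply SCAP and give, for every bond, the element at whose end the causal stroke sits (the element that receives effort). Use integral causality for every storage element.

#2 stroke→Sf1  (Sf1: flow source, stroke at near end)
#0 stroke→J1  (J1: bond 2 brought flow, rest push out)
#4 stroke→J1  (J1: bond 2 brought flow, rest push out)
#1 stroke→J2  (common-f at J2 fixed by 0)
#3 stroke→J3  (J3 flow already set via bond 1)

b0 stroke→J1
b1 stroke→J2
b2 stroke→Sf1
b3 stroke→J3
b4 stroke→J1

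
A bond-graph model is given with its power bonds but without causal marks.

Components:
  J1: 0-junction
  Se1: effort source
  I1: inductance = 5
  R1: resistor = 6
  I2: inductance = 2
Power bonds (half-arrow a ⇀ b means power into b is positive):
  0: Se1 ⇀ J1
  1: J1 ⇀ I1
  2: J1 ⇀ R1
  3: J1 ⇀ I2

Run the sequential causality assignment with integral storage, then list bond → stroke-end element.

β0 →J1
β1 →I1
β2 →R1
β3 →I2

b0 |J1  (source Se1 imposes e)
b1 |I1  (0-jn J1 has e-setter on 0)
b2 |R1  (J1: bond 0 brought effort, rest push out)
b3 |I2  (0-jn J1 has e-setter on 0)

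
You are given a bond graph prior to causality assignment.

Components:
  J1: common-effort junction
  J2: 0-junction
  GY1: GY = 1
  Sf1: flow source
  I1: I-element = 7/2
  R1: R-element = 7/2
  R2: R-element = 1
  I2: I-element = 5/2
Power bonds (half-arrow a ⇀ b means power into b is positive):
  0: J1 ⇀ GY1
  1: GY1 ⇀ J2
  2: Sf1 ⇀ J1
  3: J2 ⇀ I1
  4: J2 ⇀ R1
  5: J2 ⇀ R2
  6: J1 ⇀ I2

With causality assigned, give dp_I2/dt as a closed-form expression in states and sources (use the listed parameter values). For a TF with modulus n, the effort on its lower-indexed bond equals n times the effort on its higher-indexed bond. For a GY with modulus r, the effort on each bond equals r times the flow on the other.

dp_I2/dt = 9*F_Sf1/7 + 2*p_I1/7 - 18*p_I2/35

β2 |Sf1  (Sf1 (Sf) sets flow on bond)
β3 |I1  (prefer integral on I1)
β6 |I2  (prefer integral on I2)
β0 |J1  (J1: last free bond brings effort in)
β1 |J2  (GY1 both-in/both-out from 0)
β4 |R1  (J2 effort already set via bond 1)
β5 |R2  (J2 effort already set via bond 1)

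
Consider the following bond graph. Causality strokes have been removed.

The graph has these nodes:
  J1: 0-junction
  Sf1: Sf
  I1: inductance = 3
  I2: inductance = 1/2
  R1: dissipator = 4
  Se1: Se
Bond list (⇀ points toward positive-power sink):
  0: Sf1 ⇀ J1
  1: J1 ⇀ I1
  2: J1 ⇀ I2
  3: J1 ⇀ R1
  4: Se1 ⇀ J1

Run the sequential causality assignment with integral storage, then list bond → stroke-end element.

#0 →Sf1
#1 →I1
#2 →I2
#3 →R1
#4 →J1

#0 stroke→Sf1  (source Sf1 imposes f)
#4 stroke→J1  (Se1 (Se) sets effort on bond)
#1 stroke→I1  (J1 effort already set via bond 4)
#2 stroke→I2  (0-jn J1 has e-setter on 4)
#3 stroke→R1  (J1: bond 4 brought effort, rest push out)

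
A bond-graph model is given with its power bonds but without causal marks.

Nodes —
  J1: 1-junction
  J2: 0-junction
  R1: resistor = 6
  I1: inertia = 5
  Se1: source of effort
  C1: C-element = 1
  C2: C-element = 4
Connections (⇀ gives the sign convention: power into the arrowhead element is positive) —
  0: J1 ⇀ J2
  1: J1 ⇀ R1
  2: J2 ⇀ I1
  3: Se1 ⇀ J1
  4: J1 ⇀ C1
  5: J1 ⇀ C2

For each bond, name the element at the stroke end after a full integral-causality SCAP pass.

bond 3 |J1  (Se1 fixes effort; stroke away)
bond 2 |I1  (I1 outputs flow p/I1)
bond 0 |J2  (only one effort-in slot at J2)
bond 1 |J1  (common-f at J1 fixed by 0)
bond 4 |J1  (J1: bond 0 brought flow, rest push out)
bond 5 |J1  (J1 flow already set via bond 0)

#0 stroke at J2
#1 stroke at J1
#2 stroke at I1
#3 stroke at J1
#4 stroke at J1
#5 stroke at J1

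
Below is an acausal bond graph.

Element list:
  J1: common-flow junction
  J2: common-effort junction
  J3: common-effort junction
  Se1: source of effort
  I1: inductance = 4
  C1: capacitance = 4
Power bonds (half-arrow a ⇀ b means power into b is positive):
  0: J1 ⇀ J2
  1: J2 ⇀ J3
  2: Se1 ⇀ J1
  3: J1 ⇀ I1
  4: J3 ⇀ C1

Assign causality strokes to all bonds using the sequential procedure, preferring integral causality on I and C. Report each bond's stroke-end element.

β0 stroke at J1
β1 stroke at J2
β2 stroke at J1
β3 stroke at I1
β4 stroke at J3

b2 →J1  (Se1 (Se) sets effort on bond)
b3 →I1  (I1 outputs flow p/I1)
b0 →J1  (J1: bond 3 brought flow, rest push out)
b1 →J2  (J2: last free bond brings effort in)
b4 →J3  (closing 0-jn rule on J3)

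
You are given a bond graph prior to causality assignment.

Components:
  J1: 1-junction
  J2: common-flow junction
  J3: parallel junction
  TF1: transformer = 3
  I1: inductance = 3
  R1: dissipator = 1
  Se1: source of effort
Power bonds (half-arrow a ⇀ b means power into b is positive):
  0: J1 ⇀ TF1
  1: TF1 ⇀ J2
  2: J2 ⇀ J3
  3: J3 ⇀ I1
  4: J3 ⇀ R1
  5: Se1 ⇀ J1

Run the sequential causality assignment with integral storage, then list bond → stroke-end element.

#0 |TF1
#1 |J2
#2 |J3
#3 |I1
#4 |R1
#5 |J1

bond 5 |J1  (source Se1 imposes e)
bond 0 |TF1  (closing 1-jn rule on J1)
bond 1 |J2  (TF1: transformer flips bond 0)
bond 2 |J3  (only one flow-in slot at J2)
bond 3 |I1  (common-e at J3 fixed by 2)
bond 4 |R1  (common-e at J3 fixed by 2)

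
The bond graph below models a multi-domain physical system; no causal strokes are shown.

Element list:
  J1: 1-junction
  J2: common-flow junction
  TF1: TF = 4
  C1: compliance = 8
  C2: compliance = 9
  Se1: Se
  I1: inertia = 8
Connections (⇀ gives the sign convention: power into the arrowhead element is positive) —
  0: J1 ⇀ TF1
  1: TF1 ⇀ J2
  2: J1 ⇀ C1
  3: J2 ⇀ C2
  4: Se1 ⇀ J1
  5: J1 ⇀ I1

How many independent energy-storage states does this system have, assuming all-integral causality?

3  (C1, C2, I1 all integral)

#4 stroke at J1  (Se1 fixes effort; stroke away)
#2 stroke at J1  (C1 integral (e out))
#3 stroke at J2  (C2 outputs effort q/C2)
#1 stroke at TF1  (closing 1-jn rule on J2)
#0 stroke at J1  (TF TF1: opposite of bond 1)
#5 stroke at I1  (only one flow-in slot at J1)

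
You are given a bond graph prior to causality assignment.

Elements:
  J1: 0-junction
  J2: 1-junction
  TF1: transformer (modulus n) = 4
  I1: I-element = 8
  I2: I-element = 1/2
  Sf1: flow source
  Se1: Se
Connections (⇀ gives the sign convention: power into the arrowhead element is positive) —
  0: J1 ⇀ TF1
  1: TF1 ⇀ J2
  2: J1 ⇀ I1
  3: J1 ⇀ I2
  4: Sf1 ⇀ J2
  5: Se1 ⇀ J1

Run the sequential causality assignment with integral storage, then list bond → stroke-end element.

bond 0 stroke at TF1
bond 1 stroke at J2
bond 2 stroke at I1
bond 3 stroke at I2
bond 4 stroke at Sf1
bond 5 stroke at J1

b4 →Sf1  (Sf1: flow source, stroke at near end)
b5 →J1  (source Se1 imposes e)
b0 →TF1  (0-jn J1 has e-setter on 5)
b2 →I1  (J1: bond 5 brought effort, rest push out)
b3 →I2  (J1: bond 5 brought effort, rest push out)
b1 →J2  (J2 flow already set via bond 4)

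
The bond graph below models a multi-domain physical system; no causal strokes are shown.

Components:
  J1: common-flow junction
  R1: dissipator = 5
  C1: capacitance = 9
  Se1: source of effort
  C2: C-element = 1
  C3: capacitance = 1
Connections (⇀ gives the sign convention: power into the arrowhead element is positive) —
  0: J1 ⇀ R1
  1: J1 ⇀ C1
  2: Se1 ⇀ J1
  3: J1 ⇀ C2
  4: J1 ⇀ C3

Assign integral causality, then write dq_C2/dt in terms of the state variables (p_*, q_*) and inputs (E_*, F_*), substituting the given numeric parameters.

#2 |J1  (source Se1 imposes e)
#1 |J1  (C1 outputs effort q/C1)
#3 |J1  (C2: C, integral causality)
#4 |J1  (prefer integral on C3)
#0 |R1  (J1: last free bond brings flow in)

dq_C2/dt = E_Se1/5 - q_C1/45 - q_C2/5 - q_C3/5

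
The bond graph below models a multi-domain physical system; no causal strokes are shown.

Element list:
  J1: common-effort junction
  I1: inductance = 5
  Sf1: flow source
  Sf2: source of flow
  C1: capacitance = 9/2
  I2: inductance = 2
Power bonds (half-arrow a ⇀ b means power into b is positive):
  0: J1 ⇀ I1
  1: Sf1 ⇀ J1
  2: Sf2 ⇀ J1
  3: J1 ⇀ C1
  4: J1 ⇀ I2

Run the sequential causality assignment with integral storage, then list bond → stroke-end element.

#1 stroke at Sf1  (Sf1: flow source, stroke at near end)
#2 stroke at Sf2  (Sf2 (Sf) sets flow on bond)
#0 stroke at I1  (prefer integral on I1)
#3 stroke at J1  (prefer integral on C1)
#4 stroke at I2  (common-e at J1 fixed by 3)

b0 stroke→I1
b1 stroke→Sf1
b2 stroke→Sf2
b3 stroke→J1
b4 stroke→I2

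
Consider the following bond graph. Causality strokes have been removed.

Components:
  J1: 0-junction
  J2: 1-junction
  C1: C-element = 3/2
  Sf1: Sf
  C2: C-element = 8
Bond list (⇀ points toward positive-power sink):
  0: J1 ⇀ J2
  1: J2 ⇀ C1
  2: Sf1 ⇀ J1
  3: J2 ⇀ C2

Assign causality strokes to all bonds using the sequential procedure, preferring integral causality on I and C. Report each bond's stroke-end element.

b2 stroke→Sf1  (source Sf1 imposes f)
b0 stroke→J1  (only one effort-in slot at J1)
b1 stroke→J2  (J2: bond 0 brought flow, rest push out)
b3 stroke→J2  (1-jn J2 has f-setter on 0)

β0 stroke at J1
β1 stroke at J2
β2 stroke at Sf1
β3 stroke at J2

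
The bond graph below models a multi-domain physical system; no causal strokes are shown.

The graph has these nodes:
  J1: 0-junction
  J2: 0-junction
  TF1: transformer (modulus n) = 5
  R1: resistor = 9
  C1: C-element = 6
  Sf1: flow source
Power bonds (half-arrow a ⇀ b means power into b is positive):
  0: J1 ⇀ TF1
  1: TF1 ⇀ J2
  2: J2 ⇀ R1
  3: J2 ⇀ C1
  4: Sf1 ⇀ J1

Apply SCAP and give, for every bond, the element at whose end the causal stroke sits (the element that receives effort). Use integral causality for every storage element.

β4 stroke at Sf1  (Sf1 fixes flow; stroke at Sf1)
β0 stroke at J1  (closing 0-jn rule on J1)
β1 stroke at TF1  (TF1 one-in-one-out from 0)
β3 stroke at J2  (prefer integral on C1)
β2 stroke at R1  (J2 effort already set via bond 3)

b0 →J1
b1 →TF1
b2 →R1
b3 →J2
b4 →Sf1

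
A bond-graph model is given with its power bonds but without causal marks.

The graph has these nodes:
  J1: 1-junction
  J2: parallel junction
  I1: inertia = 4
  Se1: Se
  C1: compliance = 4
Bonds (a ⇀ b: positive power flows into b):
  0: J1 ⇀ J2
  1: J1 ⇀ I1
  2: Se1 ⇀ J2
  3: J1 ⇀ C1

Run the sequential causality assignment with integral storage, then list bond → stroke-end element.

bond 0 stroke→J1
bond 1 stroke→I1
bond 2 stroke→J2
bond 3 stroke→J1

#2 |J2  (source Se1 imposes e)
#0 |J1  (0-jn J2 has e-setter on 2)
#1 |I1  (I1 integral (f out))
#3 |J1  (J1 flow already set via bond 1)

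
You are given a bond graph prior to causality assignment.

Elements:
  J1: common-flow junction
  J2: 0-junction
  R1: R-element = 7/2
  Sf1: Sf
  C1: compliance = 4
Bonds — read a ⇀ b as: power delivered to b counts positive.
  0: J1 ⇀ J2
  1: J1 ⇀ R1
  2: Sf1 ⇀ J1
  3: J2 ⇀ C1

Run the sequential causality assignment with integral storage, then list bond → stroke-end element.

bond 0 →J1
bond 1 →J1
bond 2 →Sf1
bond 3 →J2

bond 2 stroke→Sf1  (source Sf1 imposes f)
bond 0 stroke→J1  (common-f at J1 fixed by 2)
bond 1 stroke→J1  (J1 flow already set via bond 2)
bond 3 stroke→J2  (closing 0-jn rule on J2)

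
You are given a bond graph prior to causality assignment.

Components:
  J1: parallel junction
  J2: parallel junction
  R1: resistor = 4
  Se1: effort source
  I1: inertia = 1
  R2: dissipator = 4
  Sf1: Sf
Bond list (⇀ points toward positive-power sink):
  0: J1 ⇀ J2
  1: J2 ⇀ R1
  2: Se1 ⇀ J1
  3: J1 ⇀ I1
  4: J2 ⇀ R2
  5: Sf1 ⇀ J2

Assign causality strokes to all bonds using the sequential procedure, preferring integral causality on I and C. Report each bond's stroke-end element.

β2 →J1  (Se1 fixes effort; stroke away)
β5 →Sf1  (Sf1 (Sf) sets flow on bond)
β0 →J2  (J1 effort already set via bond 2)
β3 →I1  (J1: bond 2 brought effort, rest push out)
β1 →R1  (J2 effort already set via bond 0)
β4 →R2  (J2 effort already set via bond 0)

#0 |J2
#1 |R1
#2 |J1
#3 |I1
#4 |R2
#5 |Sf1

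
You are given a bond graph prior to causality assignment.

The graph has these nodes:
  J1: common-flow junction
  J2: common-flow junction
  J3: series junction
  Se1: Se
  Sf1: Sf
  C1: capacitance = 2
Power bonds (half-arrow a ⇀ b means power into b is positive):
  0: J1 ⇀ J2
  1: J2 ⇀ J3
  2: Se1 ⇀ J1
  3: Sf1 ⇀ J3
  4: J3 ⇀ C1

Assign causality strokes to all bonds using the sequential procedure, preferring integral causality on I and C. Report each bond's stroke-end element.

bond 0 →J2
bond 1 →J3
bond 2 →J1
bond 3 →Sf1
bond 4 →J3

#2 →J1  (source Se1 imposes e)
#3 →Sf1  (source Sf1 imposes f)
#0 →J2  (J1: last free bond brings flow in)
#1 →J3  (J2: last free bond brings flow in)
#4 →J3  (J3: bond 3 brought flow, rest push out)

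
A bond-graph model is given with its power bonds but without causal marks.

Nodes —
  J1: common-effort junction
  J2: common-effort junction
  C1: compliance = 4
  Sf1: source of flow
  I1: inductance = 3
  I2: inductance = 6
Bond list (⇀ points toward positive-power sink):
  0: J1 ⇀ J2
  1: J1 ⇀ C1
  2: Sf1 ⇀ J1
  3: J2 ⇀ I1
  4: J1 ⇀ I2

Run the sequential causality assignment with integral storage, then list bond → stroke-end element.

bond 0 stroke→J2
bond 1 stroke→J1
bond 2 stroke→Sf1
bond 3 stroke→I1
bond 4 stroke→I2

bond 2 stroke→Sf1  (Sf1 (Sf) sets flow on bond)
bond 1 stroke→J1  (C1 outputs effort q/C1)
bond 0 stroke→J2  (J1: bond 1 brought effort, rest push out)
bond 4 stroke→I2  (common-e at J1 fixed by 1)
bond 3 stroke→I1  (0-jn J2 has e-setter on 0)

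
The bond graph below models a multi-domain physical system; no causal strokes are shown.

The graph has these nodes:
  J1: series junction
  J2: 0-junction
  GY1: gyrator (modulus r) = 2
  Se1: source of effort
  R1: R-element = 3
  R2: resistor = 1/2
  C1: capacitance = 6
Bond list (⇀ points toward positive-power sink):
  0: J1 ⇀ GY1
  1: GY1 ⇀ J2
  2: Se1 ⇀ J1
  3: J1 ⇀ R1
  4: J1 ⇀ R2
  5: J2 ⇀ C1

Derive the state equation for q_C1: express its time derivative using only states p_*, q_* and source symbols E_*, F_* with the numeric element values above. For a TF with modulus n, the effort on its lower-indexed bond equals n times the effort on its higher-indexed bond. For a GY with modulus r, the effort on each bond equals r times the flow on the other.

β2 stroke at J1  (Se1 (Se) sets effort on bond)
β5 stroke at J2  (C1: C, integral causality)
β1 stroke at GY1  (J2: bond 5 brought effort, rest push out)
β0 stroke at GY1  (GY1: gyrator matches bond 1)
β3 stroke at J1  (J1 flow already set via bond 0)
β4 stroke at J1  (J1: bond 0 brought flow, rest push out)

dq_C1/dt = E_Se1/2 - 7*q_C1/48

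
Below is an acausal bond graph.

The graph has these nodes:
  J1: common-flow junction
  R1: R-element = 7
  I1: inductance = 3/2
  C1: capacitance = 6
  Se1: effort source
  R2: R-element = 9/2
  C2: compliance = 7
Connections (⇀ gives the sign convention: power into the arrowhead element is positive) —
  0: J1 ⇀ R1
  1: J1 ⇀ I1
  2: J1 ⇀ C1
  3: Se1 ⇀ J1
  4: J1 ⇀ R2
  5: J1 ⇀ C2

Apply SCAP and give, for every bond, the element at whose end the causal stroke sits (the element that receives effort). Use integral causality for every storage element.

β0 |J1
β1 |I1
β2 |J1
β3 |J1
β4 |J1
β5 |J1

β3 |J1  (Se1 (Se) sets effort on bond)
β1 |I1  (I1 outputs flow p/I1)
β0 |J1  (1-jn J1 has f-setter on 1)
β2 |J1  (J1: bond 1 brought flow, rest push out)
β4 |J1  (J1 flow already set via bond 1)
β5 |J1  (J1: bond 1 brought flow, rest push out)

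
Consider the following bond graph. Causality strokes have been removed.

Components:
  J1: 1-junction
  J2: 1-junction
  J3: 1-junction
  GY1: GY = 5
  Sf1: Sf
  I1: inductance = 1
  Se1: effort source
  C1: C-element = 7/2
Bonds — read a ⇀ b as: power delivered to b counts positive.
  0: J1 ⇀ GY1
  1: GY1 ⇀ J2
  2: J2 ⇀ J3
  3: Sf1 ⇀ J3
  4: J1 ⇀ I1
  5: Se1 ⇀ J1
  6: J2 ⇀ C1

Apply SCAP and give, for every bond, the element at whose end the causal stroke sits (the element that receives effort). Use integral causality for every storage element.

#3 |Sf1  (Sf1: flow source, stroke at near end)
#5 |J1  (Se1 (Se) sets effort on bond)
#2 |J3  (J3: bond 3 brought flow, rest push out)
#1 |J2  (1-jn J2 has f-setter on 2)
#6 |J2  (J2 flow already set via bond 2)
#0 |J1  (GY1 both-in/both-out from 1)
#4 |I1  (only one flow-in slot at J1)

#0 stroke at J1
#1 stroke at J2
#2 stroke at J3
#3 stroke at Sf1
#4 stroke at I1
#5 stroke at J1
#6 stroke at J2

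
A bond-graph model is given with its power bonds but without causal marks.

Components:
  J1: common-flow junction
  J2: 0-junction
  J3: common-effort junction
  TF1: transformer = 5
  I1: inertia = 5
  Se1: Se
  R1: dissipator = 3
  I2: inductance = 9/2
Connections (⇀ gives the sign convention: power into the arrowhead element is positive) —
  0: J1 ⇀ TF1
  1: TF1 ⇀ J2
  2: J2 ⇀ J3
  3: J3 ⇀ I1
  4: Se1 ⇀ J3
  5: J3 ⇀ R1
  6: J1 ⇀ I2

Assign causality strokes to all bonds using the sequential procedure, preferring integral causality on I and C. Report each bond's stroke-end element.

#4 stroke→J3  (Se1: effort source, stroke at far end)
#2 stroke→J2  (J3: bond 4 brought effort, rest push out)
#3 stroke→I1  (J3: bond 4 brought effort, rest push out)
#5 stroke→R1  (0-jn J3 has e-setter on 4)
#1 stroke→TF1  (J2 effort already set via bond 2)
#0 stroke→J1  (TF TF1: opposite of bond 1)
#6 stroke→I2  (J1: last free bond brings flow in)

β0 →J1
β1 →TF1
β2 →J2
β3 →I1
β4 →J3
β5 →R1
β6 →I2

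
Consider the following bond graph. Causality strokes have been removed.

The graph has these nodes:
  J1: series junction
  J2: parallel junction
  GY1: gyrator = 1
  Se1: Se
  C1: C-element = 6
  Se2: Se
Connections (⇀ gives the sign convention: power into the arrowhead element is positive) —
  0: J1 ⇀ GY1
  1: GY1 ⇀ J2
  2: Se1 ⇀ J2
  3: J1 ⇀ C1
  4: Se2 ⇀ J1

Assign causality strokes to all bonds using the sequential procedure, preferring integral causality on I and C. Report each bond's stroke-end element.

bond 2 stroke→J2  (Se1 fixes effort; stroke away)
bond 4 stroke→J1  (Se2 fixes effort; stroke away)
bond 1 stroke→GY1  (J2 effort already set via bond 2)
bond 0 stroke→GY1  (through GY1, causality inverts; strokes same side of GY1)
bond 3 stroke→J1  (common-f at J1 fixed by 0)

#0 |GY1
#1 |GY1
#2 |J2
#3 |J1
#4 |J1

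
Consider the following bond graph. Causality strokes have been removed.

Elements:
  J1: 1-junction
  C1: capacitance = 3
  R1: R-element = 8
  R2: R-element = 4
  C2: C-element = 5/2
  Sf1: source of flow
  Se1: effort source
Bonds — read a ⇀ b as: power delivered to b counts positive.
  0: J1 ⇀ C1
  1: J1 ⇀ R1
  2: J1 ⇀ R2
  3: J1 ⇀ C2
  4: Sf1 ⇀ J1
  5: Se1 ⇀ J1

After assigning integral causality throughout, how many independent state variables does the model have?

b4 stroke→Sf1  (Sf1: flow source, stroke at near end)
b5 stroke→J1  (Se1 fixes effort; stroke away)
b0 stroke→J1  (J1 flow already set via bond 4)
b1 stroke→J1  (J1 flow already set via bond 4)
b2 stroke→J1  (J1: bond 4 brought flow, rest push out)
b3 stroke→J1  (J1 flow already set via bond 4)

2  (C1, C2 all integral)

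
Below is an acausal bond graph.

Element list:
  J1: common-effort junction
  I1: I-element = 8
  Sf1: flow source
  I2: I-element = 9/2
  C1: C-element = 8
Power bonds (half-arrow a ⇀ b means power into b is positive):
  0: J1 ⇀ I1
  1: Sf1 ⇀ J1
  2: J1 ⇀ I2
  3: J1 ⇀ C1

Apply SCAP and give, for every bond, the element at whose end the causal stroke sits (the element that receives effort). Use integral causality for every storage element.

bond 1 |Sf1  (Sf1 fixes flow; stroke at Sf1)
bond 0 |I1  (I1: I, integral causality)
bond 2 |I2  (I2: I, integral causality)
bond 3 |J1  (only one effort-in slot at J1)

β0 |I1
β1 |Sf1
β2 |I2
β3 |J1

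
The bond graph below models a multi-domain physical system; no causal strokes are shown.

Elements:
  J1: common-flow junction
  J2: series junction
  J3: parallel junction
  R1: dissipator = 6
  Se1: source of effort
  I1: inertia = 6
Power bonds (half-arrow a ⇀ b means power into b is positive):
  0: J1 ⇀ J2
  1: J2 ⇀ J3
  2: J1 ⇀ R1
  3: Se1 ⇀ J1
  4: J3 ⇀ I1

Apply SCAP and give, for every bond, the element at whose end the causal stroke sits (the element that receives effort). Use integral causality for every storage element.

β3 →J1  (source Se1 imposes e)
β4 →I1  (I1 integral (f out))
β1 →J3  (only one effort-in slot at J3)
β0 →J2  (common-f at J2 fixed by 1)
β2 →J1  (1-jn J1 has f-setter on 0)

β0 stroke→J2
β1 stroke→J3
β2 stroke→J1
β3 stroke→J1
β4 stroke→I1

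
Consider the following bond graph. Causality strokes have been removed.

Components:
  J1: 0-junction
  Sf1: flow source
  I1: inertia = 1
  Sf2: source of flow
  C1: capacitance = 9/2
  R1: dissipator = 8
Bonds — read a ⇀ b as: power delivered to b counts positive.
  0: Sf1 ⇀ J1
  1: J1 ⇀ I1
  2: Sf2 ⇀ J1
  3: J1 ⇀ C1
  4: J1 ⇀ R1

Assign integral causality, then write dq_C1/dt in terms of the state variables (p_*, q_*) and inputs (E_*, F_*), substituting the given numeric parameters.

#0 |Sf1  (Sf1: flow source, stroke at near end)
#2 |Sf2  (Sf2: flow source, stroke at near end)
#1 |I1  (I1 outputs flow p/I1)
#3 |J1  (C1 integral (e out))
#4 |R1  (0-jn J1 has e-setter on 3)

dq_C1/dt = F_Sf1 + F_Sf2 - p_I1 - q_C1/36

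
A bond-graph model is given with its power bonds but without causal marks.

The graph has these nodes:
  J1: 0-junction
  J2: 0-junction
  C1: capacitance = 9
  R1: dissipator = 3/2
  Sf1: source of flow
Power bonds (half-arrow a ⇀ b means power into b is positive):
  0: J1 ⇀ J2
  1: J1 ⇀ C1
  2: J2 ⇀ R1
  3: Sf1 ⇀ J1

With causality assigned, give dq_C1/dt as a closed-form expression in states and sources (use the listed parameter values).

#3 stroke at Sf1  (Sf1 fixes flow; stroke at Sf1)
#1 stroke at J1  (C1 outputs effort q/C1)
#0 stroke at J2  (0-jn J1 has e-setter on 1)
#2 stroke at R1  (0-jn J2 has e-setter on 0)

dq_C1/dt = F_Sf1 - 2*q_C1/27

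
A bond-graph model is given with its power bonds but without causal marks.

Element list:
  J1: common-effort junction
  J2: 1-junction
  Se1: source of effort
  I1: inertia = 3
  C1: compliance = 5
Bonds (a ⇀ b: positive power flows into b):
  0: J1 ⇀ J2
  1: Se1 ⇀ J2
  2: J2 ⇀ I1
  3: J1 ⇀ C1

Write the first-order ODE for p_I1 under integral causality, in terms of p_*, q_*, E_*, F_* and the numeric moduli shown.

b1 →J2  (Se1: effort source, stroke at far end)
b2 →I1  (I1: I, integral causality)
b0 →J2  (J2 flow already set via bond 2)
b3 →J1  (closing 0-jn rule on J1)

dp_I1/dt = E_Se1 + q_C1/5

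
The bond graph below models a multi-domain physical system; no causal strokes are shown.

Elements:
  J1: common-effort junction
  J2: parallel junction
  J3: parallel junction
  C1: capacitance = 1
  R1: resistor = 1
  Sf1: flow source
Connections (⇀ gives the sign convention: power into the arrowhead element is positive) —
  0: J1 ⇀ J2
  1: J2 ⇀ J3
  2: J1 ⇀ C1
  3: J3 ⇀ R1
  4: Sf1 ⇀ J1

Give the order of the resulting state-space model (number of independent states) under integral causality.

bond 4 stroke→Sf1  (source Sf1 imposes f)
bond 2 stroke→J1  (C1 integral (e out))
bond 0 stroke→J2  (0-jn J1 has e-setter on 2)
bond 1 stroke→J3  (0-jn J2 has e-setter on 0)
bond 3 stroke→R1  (0-jn J3 has e-setter on 1)

1  (C1 all integral)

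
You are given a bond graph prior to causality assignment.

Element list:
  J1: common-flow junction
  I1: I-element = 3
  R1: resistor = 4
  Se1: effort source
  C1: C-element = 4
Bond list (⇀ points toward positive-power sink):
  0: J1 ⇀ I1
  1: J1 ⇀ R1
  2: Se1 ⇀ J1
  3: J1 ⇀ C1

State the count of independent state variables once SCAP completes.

bond 2 →J1  (Se1 (Se) sets effort on bond)
bond 0 →I1  (prefer integral on I1)
bond 1 →J1  (common-f at J1 fixed by 0)
bond 3 →J1  (J1 flow already set via bond 0)

2  (C1, I1 all integral)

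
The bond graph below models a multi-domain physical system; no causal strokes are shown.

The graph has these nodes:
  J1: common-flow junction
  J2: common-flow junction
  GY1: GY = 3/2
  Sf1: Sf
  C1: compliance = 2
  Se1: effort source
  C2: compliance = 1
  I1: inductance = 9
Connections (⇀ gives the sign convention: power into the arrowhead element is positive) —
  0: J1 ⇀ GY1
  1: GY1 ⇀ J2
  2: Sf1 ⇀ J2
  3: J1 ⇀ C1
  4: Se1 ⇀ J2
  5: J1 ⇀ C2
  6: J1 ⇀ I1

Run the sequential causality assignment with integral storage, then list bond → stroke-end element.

bond 2 |Sf1  (Sf1 fixes flow; stroke at Sf1)
bond 4 |J2  (Se1: effort source, stroke at far end)
bond 1 |J2  (J2: bond 2 brought flow, rest push out)
bond 0 |J1  (GY1 both-in/both-out from 1)
bond 3 |J1  (C1 integral (e out))
bond 5 |J1  (C2 outputs effort q/C2)
bond 6 |I1  (closing 1-jn rule on J1)

β0 stroke→J1
β1 stroke→J2
β2 stroke→Sf1
β3 stroke→J1
β4 stroke→J2
β5 stroke→J1
β6 stroke→I1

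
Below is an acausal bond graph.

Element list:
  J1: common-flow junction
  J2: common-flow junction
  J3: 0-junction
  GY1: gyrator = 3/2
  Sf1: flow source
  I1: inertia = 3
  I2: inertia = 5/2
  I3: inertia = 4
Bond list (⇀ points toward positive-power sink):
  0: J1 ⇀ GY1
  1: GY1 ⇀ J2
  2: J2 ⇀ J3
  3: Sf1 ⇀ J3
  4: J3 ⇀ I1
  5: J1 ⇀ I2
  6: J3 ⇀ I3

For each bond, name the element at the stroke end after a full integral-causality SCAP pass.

#3 stroke→Sf1  (Sf1 fixes flow; stroke at Sf1)
#4 stroke→I1  (I1 outputs flow p/I1)
#5 stroke→I2  (I2: I, integral causality)
#0 stroke→J1  (common-f at J1 fixed by 5)
#1 stroke→J2  (GY1 both-in/both-out from 0)
#2 stroke→J3  (J2 needs exactly one f-in)
#6 stroke→I3  (J3 effort already set via bond 2)

#0 →J1
#1 →J2
#2 →J3
#3 →Sf1
#4 →I1
#5 →I2
#6 →I3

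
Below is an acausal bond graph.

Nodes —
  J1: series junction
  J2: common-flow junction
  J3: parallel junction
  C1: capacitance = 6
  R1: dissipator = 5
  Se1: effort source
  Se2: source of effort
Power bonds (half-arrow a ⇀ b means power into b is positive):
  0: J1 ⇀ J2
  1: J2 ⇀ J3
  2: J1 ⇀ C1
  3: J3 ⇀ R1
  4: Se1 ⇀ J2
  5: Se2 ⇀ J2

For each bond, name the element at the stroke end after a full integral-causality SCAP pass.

bond 4 stroke→J2  (Se1 fixes effort; stroke away)
bond 5 stroke→J2  (source Se2 imposes e)
bond 2 stroke→J1  (prefer integral on C1)
bond 0 stroke→J2  (J1 needs exactly one f-in)
bond 1 stroke→J3  (J2: last free bond brings flow in)
bond 3 stroke→R1  (J3: bond 1 brought effort, rest push out)

b0 →J2
b1 →J3
b2 →J1
b3 →R1
b4 →J2
b5 →J2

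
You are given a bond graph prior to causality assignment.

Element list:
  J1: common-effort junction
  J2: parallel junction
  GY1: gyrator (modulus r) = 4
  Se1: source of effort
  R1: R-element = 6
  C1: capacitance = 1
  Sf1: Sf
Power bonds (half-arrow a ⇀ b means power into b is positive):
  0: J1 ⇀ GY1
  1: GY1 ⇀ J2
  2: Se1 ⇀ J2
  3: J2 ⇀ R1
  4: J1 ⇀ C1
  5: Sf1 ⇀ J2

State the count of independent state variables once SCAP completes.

β2 stroke→J2  (Se1: effort source, stroke at far end)
β5 stroke→Sf1  (source Sf1 imposes f)
β1 stroke→GY1  (common-e at J2 fixed by 2)
β3 stroke→R1  (J2 effort already set via bond 2)
β0 stroke→GY1  (GY1: gyrator matches bond 1)
β4 stroke→J1  (only one effort-in slot at J1)

1  (C1 all integral)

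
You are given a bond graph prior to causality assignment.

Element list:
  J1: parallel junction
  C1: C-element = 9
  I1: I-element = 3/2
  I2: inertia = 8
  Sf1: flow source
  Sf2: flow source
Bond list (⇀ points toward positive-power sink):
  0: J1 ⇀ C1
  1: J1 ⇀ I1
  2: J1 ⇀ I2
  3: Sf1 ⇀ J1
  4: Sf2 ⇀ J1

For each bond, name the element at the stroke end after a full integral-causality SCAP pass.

β0 stroke at J1
β1 stroke at I1
β2 stroke at I2
β3 stroke at Sf1
β4 stroke at Sf2

β3 stroke at Sf1  (Sf1 (Sf) sets flow on bond)
β4 stroke at Sf2  (Sf2 fixes flow; stroke at Sf2)
β0 stroke at J1  (C1 outputs effort q/C1)
β1 stroke at I1  (0-jn J1 has e-setter on 0)
β2 stroke at I2  (0-jn J1 has e-setter on 0)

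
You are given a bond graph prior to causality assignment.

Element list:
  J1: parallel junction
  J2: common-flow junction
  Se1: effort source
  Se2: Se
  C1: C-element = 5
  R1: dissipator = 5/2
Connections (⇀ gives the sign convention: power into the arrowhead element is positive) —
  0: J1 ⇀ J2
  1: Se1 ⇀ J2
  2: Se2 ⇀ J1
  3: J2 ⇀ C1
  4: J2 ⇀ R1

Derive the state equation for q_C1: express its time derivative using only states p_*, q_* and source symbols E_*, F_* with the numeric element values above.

bond 1 stroke→J2  (Se1: effort source, stroke at far end)
bond 2 stroke→J1  (Se2 fixes effort; stroke away)
bond 0 stroke→J2  (0-jn J1 has e-setter on 2)
bond 3 stroke→J2  (C1 outputs effort q/C1)
bond 4 stroke→R1  (only one flow-in slot at J2)

dq_C1/dt = 2*E_Se1/5 + 2*E_Se2/5 - 2*q_C1/25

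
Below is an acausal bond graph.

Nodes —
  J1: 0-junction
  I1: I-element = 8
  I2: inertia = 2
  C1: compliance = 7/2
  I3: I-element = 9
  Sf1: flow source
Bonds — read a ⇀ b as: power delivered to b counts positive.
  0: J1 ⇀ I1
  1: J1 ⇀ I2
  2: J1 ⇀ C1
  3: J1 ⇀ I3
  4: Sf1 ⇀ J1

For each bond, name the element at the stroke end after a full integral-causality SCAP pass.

β4 |Sf1  (Sf1 (Sf) sets flow on bond)
β0 |I1  (I1: I, integral causality)
β1 |I2  (I2: I, integral causality)
β2 |J1  (C1: C, integral causality)
β3 |I3  (J1 effort already set via bond 2)

β0 stroke→I1
β1 stroke→I2
β2 stroke→J1
β3 stroke→I3
β4 stroke→Sf1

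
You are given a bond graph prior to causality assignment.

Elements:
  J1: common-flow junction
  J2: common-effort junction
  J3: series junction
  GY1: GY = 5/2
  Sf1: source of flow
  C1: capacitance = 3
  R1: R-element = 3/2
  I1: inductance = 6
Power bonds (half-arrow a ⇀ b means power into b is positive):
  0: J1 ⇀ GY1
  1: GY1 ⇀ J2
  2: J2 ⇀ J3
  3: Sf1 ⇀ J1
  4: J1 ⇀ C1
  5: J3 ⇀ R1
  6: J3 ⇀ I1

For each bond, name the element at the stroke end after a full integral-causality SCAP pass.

b0 →J1
b1 →J2
b2 →J3
b3 →Sf1
b4 →J1
b5 →J3
b6 →I1

b3 →Sf1  (Sf1 (Sf) sets flow on bond)
b0 →J1  (common-f at J1 fixed by 3)
b4 →J1  (J1: bond 3 brought flow, rest push out)
b1 →J2  (GY1: gyrator matches bond 0)
b2 →J3  (J2: bond 1 brought effort, rest push out)
b6 →I1  (I1 integral (f out))
b5 →J3  (J3: bond 6 brought flow, rest push out)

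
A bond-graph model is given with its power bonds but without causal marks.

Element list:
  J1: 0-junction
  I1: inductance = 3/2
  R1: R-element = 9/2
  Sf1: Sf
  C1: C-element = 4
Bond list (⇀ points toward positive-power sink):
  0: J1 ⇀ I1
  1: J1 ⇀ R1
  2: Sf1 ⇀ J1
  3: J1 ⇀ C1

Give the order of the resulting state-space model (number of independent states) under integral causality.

2  (C1, I1 all integral)

#2 stroke at Sf1  (source Sf1 imposes f)
#0 stroke at I1  (I1 outputs flow p/I1)
#3 stroke at J1  (C1: C, integral causality)
#1 stroke at R1  (0-jn J1 has e-setter on 3)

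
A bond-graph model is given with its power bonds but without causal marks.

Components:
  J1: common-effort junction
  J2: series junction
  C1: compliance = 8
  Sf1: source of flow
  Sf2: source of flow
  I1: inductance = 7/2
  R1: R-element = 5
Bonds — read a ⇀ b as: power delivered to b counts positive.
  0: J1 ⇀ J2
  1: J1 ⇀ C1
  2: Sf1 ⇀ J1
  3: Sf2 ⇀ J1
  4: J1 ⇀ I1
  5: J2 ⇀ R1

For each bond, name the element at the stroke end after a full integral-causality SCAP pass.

bond 2 stroke at Sf1  (source Sf1 imposes f)
bond 3 stroke at Sf2  (Sf2 fixes flow; stroke at Sf2)
bond 1 stroke at J1  (C1: C, integral causality)
bond 0 stroke at J2  (common-e at J1 fixed by 1)
bond 4 stroke at I1  (J1 effort already set via bond 1)
bond 5 stroke at R1  (only one flow-in slot at J2)

β0 →J2
β1 →J1
β2 →Sf1
β3 →Sf2
β4 →I1
β5 →R1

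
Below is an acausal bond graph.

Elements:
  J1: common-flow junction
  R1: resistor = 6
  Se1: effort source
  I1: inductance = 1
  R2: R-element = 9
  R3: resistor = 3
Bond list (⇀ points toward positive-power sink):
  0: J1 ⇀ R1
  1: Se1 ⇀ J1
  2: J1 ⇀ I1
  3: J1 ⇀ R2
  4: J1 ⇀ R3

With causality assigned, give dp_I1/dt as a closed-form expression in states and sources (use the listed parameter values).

dp_I1/dt = E_Se1 - 18*p_I1

#1 →J1  (Se1 (Se) sets effort on bond)
#2 →I1  (I1 outputs flow p/I1)
#0 →J1  (J1 flow already set via bond 2)
#3 →J1  (J1 flow already set via bond 2)
#4 →J1  (common-f at J1 fixed by 2)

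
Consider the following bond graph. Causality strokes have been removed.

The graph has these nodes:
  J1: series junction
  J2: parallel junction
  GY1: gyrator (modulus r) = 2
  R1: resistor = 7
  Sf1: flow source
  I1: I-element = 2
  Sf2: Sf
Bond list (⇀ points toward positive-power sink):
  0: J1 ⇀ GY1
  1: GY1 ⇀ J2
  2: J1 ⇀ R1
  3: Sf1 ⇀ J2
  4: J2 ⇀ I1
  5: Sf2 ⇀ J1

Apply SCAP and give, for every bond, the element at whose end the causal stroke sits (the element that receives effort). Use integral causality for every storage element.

β0 stroke at J1
β1 stroke at J2
β2 stroke at J1
β3 stroke at Sf1
β4 stroke at I1
β5 stroke at Sf2

bond 3 stroke at Sf1  (source Sf1 imposes f)
bond 5 stroke at Sf2  (Sf2 (Sf) sets flow on bond)
bond 0 stroke at J1  (J1: bond 5 brought flow, rest push out)
bond 2 stroke at J1  (1-jn J1 has f-setter on 5)
bond 1 stroke at J2  (GY1 both-in/both-out from 0)
bond 4 stroke at I1  (J2 effort already set via bond 1)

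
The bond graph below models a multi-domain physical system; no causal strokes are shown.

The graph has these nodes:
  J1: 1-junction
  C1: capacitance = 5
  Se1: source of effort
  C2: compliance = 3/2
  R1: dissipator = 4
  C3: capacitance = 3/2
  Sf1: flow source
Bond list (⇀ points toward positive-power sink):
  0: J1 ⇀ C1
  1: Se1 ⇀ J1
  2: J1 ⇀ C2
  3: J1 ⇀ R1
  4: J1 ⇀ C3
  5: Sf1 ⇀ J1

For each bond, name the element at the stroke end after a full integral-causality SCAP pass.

bond 1 →J1  (Se1: effort source, stroke at far end)
bond 5 →Sf1  (source Sf1 imposes f)
bond 0 →J1  (J1 flow already set via bond 5)
bond 2 →J1  (common-f at J1 fixed by 5)
bond 3 →J1  (1-jn J1 has f-setter on 5)
bond 4 →J1  (common-f at J1 fixed by 5)

bond 0 |J1
bond 1 |J1
bond 2 |J1
bond 3 |J1
bond 4 |J1
bond 5 |Sf1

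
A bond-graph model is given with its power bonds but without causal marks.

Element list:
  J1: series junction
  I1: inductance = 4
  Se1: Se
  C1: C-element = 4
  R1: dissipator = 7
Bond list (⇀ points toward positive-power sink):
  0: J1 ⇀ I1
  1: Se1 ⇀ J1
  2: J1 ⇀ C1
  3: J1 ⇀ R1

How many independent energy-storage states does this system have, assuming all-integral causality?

bond 1 stroke→J1  (Se1: effort source, stroke at far end)
bond 0 stroke→I1  (I1 integral (f out))
bond 2 stroke→J1  (J1 flow already set via bond 0)
bond 3 stroke→J1  (J1: bond 0 brought flow, rest push out)

2  (C1, I1 all integral)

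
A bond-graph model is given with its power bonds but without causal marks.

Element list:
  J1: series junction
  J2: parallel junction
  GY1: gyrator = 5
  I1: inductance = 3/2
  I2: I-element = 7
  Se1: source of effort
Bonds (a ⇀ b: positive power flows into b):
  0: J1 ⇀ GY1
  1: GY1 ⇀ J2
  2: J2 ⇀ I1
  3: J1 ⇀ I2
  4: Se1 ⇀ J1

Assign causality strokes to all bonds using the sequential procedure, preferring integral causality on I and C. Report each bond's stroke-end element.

b4 →J1  (Se1: effort source, stroke at far end)
b2 →I1  (I1 integral (f out))
b1 →J2  (J2: last free bond brings effort in)
b0 →J1  (GY1 both-in/both-out from 1)
b3 →I2  (closing 1-jn rule on J1)

β0 →J1
β1 →J2
β2 →I1
β3 →I2
β4 →J1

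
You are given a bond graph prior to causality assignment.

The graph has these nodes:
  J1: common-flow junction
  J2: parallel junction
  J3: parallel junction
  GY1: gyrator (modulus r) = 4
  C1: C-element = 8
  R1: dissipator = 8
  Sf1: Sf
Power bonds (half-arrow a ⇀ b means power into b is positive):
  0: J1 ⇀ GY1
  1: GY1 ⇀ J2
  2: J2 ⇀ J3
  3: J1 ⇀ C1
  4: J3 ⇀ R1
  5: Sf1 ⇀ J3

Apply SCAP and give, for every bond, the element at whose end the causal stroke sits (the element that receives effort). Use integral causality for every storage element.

#0 stroke→GY1
#1 stroke→GY1
#2 stroke→J2
#3 stroke→J1
#4 stroke→J3
#5 stroke→Sf1

bond 5 stroke at Sf1  (Sf1 fixes flow; stroke at Sf1)
bond 3 stroke at J1  (C1: C, integral causality)
bond 0 stroke at GY1  (closing 1-jn rule on J1)
bond 1 stroke at GY1  (GY GY1: same side as bond 0)
bond 2 stroke at J2  (closing 0-jn rule on J2)
bond 4 stroke at J3  (J3: last free bond brings effort in)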